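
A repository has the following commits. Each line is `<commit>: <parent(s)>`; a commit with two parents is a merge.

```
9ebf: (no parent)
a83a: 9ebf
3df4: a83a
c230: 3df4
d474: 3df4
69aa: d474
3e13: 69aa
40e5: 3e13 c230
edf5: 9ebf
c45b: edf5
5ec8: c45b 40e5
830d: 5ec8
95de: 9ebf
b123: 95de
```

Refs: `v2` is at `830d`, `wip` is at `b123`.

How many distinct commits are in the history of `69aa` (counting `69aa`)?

5

Walking parent pointers from 69aa: reachable set = {3df4, 69aa, 9ebf, a83a, d474}.
That is 5 commits.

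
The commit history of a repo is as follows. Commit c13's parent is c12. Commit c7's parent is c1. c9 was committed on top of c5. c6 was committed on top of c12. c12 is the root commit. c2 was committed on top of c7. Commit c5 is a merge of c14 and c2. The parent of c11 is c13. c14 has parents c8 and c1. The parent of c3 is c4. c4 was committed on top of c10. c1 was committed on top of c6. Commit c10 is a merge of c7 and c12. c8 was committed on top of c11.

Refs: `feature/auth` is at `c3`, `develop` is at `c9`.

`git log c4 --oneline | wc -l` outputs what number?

Walking parent pointers from c4: reachable set = {c1, c10, c12, c4, c6, c7}.
That is 6 commits.

6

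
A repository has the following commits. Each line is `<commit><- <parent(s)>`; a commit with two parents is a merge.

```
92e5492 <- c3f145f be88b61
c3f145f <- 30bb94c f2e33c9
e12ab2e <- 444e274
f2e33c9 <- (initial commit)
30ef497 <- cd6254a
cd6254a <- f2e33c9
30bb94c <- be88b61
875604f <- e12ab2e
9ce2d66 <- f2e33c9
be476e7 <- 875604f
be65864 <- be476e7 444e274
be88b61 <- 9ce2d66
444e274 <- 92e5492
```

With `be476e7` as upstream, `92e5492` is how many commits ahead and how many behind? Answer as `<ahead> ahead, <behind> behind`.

Reachable from 92e5492: {30bb94c, 92e5492, 9ce2d66, be88b61, c3f145f, f2e33c9}.
Reachable from be476e7: {30bb94c, 444e274, 875604f, 92e5492, 9ce2d66, be476e7, be88b61, c3f145f, e12ab2e, f2e33c9}.
Only in 92e5492's history (ahead): {} — 0.
Only in be476e7's history (behind): {444e274, 875604f, be476e7, e12ab2e} — 4.

0 ahead, 4 behind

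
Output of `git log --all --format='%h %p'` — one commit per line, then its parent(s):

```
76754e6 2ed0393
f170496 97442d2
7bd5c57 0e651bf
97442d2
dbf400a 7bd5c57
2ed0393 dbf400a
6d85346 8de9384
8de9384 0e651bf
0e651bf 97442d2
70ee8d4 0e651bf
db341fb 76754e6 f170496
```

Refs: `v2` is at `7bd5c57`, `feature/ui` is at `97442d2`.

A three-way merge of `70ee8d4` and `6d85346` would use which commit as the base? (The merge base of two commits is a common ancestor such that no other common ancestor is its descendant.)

Ancestors of 70ee8d4: {0e651bf, 70ee8d4, 97442d2}.
Ancestors of 6d85346: {0e651bf, 6d85346, 8de9384, 97442d2}.
Common ancestors: {0e651bf, 97442d2}.
Among these, 0e651bf is not an ancestor of any other common ancestor — it is the merge base.

0e651bf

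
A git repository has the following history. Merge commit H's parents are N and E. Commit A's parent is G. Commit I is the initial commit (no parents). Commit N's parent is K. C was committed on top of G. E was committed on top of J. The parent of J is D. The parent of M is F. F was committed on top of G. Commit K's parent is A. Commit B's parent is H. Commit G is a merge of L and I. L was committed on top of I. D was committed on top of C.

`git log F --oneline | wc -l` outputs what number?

Walking parent pointers from F: reachable set = {F, G, I, L}.
That is 4 commits.

4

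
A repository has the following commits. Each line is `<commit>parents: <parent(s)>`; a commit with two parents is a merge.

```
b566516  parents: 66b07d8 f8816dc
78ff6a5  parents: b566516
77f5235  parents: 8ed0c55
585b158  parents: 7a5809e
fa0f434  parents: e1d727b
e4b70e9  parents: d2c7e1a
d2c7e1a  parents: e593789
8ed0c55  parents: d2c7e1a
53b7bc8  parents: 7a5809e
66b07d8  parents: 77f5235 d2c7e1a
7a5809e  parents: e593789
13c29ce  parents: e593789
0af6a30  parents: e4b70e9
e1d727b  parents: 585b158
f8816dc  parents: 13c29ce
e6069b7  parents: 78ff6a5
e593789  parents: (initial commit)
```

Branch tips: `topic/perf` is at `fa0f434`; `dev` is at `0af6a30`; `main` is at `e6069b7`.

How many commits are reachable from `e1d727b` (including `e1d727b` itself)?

4

Walking parent pointers from e1d727b: reachable set = {585b158, 7a5809e, e1d727b, e593789}.
That is 4 commits.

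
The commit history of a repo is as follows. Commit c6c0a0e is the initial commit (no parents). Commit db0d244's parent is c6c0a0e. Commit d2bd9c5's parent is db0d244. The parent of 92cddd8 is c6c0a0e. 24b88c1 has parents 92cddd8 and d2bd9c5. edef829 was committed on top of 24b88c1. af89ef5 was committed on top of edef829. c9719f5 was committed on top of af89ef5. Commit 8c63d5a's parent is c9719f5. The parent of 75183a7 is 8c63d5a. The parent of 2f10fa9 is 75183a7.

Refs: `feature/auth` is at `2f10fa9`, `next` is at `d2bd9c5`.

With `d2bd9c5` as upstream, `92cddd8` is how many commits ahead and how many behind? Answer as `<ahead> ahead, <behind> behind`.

1 ahead, 2 behind

Reachable from 92cddd8: {92cddd8, c6c0a0e}.
Reachable from d2bd9c5: {c6c0a0e, d2bd9c5, db0d244}.
Only in 92cddd8's history (ahead): {92cddd8} — 1.
Only in d2bd9c5's history (behind): {d2bd9c5, db0d244} — 2.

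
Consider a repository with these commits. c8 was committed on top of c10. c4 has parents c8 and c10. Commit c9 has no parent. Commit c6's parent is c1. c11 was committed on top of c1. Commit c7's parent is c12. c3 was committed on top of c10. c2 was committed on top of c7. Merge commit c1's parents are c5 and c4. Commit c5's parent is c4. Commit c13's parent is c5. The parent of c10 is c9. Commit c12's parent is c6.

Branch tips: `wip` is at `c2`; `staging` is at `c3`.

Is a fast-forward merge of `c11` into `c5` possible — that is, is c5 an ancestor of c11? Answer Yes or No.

Yes

A fast-forward from c5 to c11 is possible iff c5 is an ancestor of c11.
Ancestors of c11: {c1, c10, c11, c4, c5, c8, c9}.
c5 is among them, so fast-forward is possible.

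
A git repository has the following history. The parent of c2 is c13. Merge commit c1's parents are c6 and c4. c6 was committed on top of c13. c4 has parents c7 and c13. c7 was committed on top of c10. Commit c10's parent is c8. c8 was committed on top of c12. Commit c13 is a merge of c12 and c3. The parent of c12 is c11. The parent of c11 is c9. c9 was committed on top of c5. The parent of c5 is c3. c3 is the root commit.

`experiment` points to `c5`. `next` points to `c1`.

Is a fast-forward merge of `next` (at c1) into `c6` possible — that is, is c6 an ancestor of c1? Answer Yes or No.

Yes

A fast-forward from c6 to c1 is possible iff c6 is an ancestor of c1.
Ancestors of c1: {c1, c10, c11, c12, c13, c3, c4, c5, c6, c7, c8, c9}.
c6 is among them, so fast-forward is possible.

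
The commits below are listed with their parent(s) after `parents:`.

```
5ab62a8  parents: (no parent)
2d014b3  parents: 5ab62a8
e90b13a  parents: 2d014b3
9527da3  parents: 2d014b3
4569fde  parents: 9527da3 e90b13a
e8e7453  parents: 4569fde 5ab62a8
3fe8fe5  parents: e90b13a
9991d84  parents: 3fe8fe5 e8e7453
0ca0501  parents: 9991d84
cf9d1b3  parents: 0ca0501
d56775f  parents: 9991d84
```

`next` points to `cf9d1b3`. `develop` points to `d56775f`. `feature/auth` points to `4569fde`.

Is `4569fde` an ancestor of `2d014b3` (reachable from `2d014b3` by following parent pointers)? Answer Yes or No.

No

Ancestors of 2d014b3: {2d014b3, 5ab62a8}.
4569fde is not in that set, so it is not an ancestor of 2d014b3.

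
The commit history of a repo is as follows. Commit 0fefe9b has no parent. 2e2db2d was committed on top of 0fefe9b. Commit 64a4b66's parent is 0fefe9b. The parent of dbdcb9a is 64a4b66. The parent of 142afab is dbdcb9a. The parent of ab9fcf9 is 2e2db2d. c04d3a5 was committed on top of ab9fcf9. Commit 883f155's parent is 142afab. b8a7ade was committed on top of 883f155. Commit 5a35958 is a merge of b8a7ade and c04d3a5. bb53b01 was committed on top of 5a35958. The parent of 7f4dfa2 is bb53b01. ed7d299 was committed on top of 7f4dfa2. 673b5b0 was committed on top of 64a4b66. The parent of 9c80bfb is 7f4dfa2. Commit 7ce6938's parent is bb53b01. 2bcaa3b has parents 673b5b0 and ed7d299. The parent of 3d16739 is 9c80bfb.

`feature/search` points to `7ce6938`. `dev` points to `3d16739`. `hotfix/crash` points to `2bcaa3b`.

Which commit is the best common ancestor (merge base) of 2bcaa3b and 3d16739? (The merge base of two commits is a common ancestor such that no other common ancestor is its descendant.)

7f4dfa2

Ancestors of 2bcaa3b: {0fefe9b, 142afab, 2bcaa3b, 2e2db2d, 5a35958, 64a4b66, 673b5b0, 7f4dfa2, 883f155, ab9fcf9, b8a7ade, bb53b01, c04d3a5, dbdcb9a, ed7d299}.
Ancestors of 3d16739: {0fefe9b, 142afab, 2e2db2d, 3d16739, 5a35958, 64a4b66, 7f4dfa2, 883f155, 9c80bfb, ab9fcf9, b8a7ade, bb53b01, c04d3a5, dbdcb9a}.
Common ancestors: {0fefe9b, 142afab, 2e2db2d, 5a35958, 64a4b66, 7f4dfa2, 883f155, ab9fcf9, b8a7ade, bb53b01, c04d3a5, dbdcb9a}.
Among these, 7f4dfa2 is not an ancestor of any other common ancestor — it is the merge base.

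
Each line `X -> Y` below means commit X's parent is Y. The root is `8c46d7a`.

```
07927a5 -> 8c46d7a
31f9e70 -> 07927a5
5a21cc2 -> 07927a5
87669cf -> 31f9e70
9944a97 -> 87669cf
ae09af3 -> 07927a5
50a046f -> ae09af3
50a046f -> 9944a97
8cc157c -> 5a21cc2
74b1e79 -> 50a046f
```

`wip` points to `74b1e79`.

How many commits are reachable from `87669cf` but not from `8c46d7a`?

Reachable from 87669cf: {07927a5, 31f9e70, 87669cf, 8c46d7a}.
Reachable from 8c46d7a: {8c46d7a}.
In 87669cf's history but not 8c46d7a's: {07927a5, 31f9e70, 87669cf} — 3 commits.

3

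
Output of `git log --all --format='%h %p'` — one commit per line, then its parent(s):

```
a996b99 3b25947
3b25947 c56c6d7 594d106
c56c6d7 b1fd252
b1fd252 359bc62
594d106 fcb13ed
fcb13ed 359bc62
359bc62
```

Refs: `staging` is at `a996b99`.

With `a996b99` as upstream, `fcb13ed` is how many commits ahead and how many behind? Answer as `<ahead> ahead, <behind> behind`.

Reachable from fcb13ed: {359bc62, fcb13ed}.
Reachable from a996b99: {359bc62, 3b25947, 594d106, a996b99, b1fd252, c56c6d7, fcb13ed}.
Only in fcb13ed's history (ahead): {} — 0.
Only in a996b99's history (behind): {3b25947, 594d106, a996b99, b1fd252, c56c6d7} — 5.

0 ahead, 5 behind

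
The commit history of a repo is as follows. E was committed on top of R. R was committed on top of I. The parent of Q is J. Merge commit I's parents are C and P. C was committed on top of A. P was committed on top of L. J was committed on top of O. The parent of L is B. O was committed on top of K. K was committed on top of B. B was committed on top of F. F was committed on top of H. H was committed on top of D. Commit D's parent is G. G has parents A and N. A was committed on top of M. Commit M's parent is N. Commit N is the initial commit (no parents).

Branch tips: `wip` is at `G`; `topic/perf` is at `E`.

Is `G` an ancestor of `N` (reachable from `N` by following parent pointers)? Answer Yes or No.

Ancestors of N: {N}.
G is not in that set, so it is not an ancestor of N.

No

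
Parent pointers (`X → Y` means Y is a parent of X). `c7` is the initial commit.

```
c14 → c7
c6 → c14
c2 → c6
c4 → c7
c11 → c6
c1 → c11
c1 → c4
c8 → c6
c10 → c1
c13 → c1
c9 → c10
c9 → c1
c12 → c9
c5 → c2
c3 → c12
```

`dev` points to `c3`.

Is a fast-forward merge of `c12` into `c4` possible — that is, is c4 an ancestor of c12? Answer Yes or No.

Yes

A fast-forward from c4 to c12 is possible iff c4 is an ancestor of c12.
Ancestors of c12: {c1, c10, c11, c12, c14, c4, c6, c7, c9}.
c4 is among them, so fast-forward is possible.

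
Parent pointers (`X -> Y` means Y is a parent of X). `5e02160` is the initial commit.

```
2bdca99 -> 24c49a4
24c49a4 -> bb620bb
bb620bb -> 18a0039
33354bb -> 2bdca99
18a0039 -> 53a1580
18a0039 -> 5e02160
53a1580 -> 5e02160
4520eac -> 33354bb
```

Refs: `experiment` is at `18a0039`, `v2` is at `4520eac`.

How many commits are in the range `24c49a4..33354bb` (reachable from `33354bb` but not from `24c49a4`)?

2

Reachable from 33354bb: {18a0039, 24c49a4, 2bdca99, 33354bb, 53a1580, 5e02160, bb620bb}.
Reachable from 24c49a4: {18a0039, 24c49a4, 53a1580, 5e02160, bb620bb}.
In 33354bb's history but not 24c49a4's: {2bdca99, 33354bb} — 2 commits.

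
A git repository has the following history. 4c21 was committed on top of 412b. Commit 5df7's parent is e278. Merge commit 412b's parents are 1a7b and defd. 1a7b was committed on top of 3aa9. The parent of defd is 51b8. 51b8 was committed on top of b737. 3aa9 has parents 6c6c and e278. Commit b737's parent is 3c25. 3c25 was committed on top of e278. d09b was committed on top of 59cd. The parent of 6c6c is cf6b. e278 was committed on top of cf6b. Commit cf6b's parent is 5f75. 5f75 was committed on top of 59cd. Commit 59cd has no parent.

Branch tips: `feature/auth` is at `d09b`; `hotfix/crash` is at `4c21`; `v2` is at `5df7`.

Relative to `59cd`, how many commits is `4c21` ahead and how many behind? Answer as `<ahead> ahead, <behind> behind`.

Reachable from 4c21: {1a7b, 3aa9, 3c25, 412b, 4c21, 51b8, 59cd, 5f75, 6c6c, b737, cf6b, defd, e278}.
Reachable from 59cd: {59cd}.
Only in 4c21's history (ahead): {1a7b, 3aa9, 3c25, 412b, 4c21, 51b8, 5f75, 6c6c, b737, cf6b, defd, e278} — 12.
Only in 59cd's history (behind): {} — 0.

12 ahead, 0 behind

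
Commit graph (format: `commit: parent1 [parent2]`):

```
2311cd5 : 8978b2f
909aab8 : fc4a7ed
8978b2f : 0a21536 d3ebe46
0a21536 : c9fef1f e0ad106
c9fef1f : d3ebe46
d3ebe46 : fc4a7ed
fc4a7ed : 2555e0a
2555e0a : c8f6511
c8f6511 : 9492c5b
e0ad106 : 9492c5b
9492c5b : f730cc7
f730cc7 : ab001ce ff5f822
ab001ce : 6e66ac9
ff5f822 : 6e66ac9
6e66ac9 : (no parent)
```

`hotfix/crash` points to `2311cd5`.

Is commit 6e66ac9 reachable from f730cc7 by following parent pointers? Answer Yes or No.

Yes

Ancestors of f730cc7 (commits reachable by following parents): {6e66ac9, ab001ce, f730cc7, ff5f822}.
6e66ac9 is in that set, so it is an ancestor of f730cc7.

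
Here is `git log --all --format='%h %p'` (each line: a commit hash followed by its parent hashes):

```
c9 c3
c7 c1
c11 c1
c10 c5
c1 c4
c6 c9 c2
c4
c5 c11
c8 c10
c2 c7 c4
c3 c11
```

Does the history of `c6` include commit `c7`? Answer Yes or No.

Yes

Ancestors of c6 (commits reachable by following parents): {c1, c11, c2, c3, c4, c6, c7, c9}.
c7 is in that set, so it is an ancestor of c6.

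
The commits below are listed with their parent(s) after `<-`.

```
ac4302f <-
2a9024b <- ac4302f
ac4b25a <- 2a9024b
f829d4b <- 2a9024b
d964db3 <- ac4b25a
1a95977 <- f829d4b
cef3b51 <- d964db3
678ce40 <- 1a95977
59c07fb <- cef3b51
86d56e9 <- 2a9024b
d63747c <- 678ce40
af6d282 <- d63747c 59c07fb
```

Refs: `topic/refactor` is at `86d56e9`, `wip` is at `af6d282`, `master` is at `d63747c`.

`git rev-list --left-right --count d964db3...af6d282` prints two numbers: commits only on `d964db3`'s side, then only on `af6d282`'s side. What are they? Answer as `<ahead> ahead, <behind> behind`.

0 ahead, 7 behind

Reachable from d964db3: {2a9024b, ac4302f, ac4b25a, d964db3}.
Reachable from af6d282: {1a95977, 2a9024b, 59c07fb, 678ce40, ac4302f, ac4b25a, af6d282, cef3b51, d63747c, d964db3, f829d4b}.
Only in d964db3's history (ahead): {} — 0.
Only in af6d282's history (behind): {1a95977, 59c07fb, 678ce40, af6d282, cef3b51, d63747c, f829d4b} — 7.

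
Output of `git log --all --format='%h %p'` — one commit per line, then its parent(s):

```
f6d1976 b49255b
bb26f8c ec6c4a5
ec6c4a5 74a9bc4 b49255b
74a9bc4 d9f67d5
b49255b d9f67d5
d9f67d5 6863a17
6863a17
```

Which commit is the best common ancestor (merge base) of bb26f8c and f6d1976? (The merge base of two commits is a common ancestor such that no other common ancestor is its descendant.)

Ancestors of bb26f8c: {6863a17, 74a9bc4, b49255b, bb26f8c, d9f67d5, ec6c4a5}.
Ancestors of f6d1976: {6863a17, b49255b, d9f67d5, f6d1976}.
Common ancestors: {6863a17, b49255b, d9f67d5}.
Among these, b49255b is not an ancestor of any other common ancestor — it is the merge base.

b49255b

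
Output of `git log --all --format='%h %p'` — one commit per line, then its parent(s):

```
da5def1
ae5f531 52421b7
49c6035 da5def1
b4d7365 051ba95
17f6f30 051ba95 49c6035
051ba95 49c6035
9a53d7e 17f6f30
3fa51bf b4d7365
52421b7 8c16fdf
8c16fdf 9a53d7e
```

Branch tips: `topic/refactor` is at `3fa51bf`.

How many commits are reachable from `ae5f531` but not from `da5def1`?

Reachable from ae5f531: {051ba95, 17f6f30, 49c6035, 52421b7, 8c16fdf, 9a53d7e, ae5f531, da5def1}.
Reachable from da5def1: {da5def1}.
In ae5f531's history but not da5def1's: {051ba95, 17f6f30, 49c6035, 52421b7, 8c16fdf, 9a53d7e, ae5f531} — 7 commits.

7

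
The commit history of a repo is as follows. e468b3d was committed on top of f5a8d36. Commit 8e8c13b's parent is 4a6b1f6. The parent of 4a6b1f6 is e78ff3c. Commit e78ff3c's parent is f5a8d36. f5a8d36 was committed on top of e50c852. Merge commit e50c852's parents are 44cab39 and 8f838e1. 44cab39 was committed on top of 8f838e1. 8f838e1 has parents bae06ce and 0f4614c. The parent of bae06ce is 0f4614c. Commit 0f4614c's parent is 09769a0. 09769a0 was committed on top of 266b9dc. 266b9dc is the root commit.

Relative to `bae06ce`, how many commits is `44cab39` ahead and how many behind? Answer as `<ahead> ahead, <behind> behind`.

Reachable from 44cab39: {09769a0, 0f4614c, 266b9dc, 44cab39, 8f838e1, bae06ce}.
Reachable from bae06ce: {09769a0, 0f4614c, 266b9dc, bae06ce}.
Only in 44cab39's history (ahead): {44cab39, 8f838e1} — 2.
Only in bae06ce's history (behind): {} — 0.

2 ahead, 0 behind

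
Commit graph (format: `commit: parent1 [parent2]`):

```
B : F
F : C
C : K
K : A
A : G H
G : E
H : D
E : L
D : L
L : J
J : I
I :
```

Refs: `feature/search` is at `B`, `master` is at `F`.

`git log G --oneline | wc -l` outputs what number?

5

Walking parent pointers from G: reachable set = {E, G, I, J, L}.
That is 5 commits.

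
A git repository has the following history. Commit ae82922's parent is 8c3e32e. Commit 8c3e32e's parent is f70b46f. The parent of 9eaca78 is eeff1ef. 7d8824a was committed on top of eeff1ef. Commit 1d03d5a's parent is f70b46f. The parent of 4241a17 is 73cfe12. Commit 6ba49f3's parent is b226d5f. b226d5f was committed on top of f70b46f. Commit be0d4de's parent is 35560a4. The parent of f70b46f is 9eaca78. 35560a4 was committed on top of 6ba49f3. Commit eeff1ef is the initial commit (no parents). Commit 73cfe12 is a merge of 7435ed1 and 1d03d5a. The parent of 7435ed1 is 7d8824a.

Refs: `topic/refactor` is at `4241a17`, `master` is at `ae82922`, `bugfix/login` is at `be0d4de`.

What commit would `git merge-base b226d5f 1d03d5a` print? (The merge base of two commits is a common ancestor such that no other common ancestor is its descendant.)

Ancestors of b226d5f: {9eaca78, b226d5f, eeff1ef, f70b46f}.
Ancestors of 1d03d5a: {1d03d5a, 9eaca78, eeff1ef, f70b46f}.
Common ancestors: {9eaca78, eeff1ef, f70b46f}.
Among these, f70b46f is not an ancestor of any other common ancestor — it is the merge base.

f70b46f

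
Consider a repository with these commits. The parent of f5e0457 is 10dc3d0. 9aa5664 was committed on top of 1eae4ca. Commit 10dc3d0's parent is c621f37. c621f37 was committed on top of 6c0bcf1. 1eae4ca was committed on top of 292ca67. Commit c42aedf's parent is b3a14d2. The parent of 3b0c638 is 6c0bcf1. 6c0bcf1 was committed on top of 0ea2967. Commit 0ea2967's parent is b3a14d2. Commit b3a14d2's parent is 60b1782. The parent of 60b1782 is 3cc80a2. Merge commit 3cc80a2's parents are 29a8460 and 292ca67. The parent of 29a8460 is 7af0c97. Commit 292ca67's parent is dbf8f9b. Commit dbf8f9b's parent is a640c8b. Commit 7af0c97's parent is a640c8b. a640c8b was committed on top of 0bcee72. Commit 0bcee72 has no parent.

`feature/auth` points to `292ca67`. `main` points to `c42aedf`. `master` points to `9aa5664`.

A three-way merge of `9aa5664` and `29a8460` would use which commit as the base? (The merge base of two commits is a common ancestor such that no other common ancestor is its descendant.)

Ancestors of 9aa5664: {0bcee72, 1eae4ca, 292ca67, 9aa5664, a640c8b, dbf8f9b}.
Ancestors of 29a8460: {0bcee72, 29a8460, 7af0c97, a640c8b}.
Common ancestors: {0bcee72, a640c8b}.
Among these, a640c8b is not an ancestor of any other common ancestor — it is the merge base.

a640c8b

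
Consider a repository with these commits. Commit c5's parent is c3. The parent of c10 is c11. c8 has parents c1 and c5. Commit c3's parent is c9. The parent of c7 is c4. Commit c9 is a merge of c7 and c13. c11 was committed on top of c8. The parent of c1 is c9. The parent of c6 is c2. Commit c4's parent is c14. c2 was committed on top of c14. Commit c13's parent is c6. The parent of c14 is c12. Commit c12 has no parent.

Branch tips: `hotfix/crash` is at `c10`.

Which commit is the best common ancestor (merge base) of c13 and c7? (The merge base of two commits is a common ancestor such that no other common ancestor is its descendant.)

c14

Ancestors of c13: {c12, c13, c14, c2, c6}.
Ancestors of c7: {c12, c14, c4, c7}.
Common ancestors: {c12, c14}.
Among these, c14 is not an ancestor of any other common ancestor — it is the merge base.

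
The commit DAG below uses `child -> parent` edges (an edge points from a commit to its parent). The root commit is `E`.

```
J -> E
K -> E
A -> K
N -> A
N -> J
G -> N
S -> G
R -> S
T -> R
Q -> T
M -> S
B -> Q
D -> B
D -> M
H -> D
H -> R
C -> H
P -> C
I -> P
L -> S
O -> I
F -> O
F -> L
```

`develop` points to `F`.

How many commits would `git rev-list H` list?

Walking parent pointers from H: reachable set = {A, B, D, E, G, H, J, K, M, N, Q, R, S, T}.
That is 14 commits.

14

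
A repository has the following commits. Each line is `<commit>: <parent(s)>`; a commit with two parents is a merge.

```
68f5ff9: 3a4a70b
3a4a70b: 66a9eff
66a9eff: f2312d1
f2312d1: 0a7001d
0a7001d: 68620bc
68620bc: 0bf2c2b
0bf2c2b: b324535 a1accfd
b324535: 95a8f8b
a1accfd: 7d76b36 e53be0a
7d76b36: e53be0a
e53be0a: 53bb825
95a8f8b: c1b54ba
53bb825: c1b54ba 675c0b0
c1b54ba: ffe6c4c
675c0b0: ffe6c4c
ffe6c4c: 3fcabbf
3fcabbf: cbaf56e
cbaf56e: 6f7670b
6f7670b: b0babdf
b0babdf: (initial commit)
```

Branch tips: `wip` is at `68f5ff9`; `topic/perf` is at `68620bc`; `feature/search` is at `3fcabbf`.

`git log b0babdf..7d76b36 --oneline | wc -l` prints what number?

Reachable from 7d76b36: {3fcabbf, 53bb825, 675c0b0, 6f7670b, 7d76b36, b0babdf, c1b54ba, cbaf56e, e53be0a, ffe6c4c}.
Reachable from b0babdf: {b0babdf}.
In 7d76b36's history but not b0babdf's: {3fcabbf, 53bb825, 675c0b0, 6f7670b, 7d76b36, c1b54ba, cbaf56e, e53be0a, ffe6c4c} — 9 commits.

9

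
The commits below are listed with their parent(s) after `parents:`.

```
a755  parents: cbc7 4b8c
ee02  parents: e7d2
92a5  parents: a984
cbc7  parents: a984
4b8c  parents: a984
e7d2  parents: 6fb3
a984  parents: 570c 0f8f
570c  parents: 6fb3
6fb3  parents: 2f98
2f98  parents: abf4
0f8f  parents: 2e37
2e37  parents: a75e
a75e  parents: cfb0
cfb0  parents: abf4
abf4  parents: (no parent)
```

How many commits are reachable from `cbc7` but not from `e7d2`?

Reachable from cbc7: {0f8f, 2e37, 2f98, 570c, 6fb3, a75e, a984, abf4, cbc7, cfb0}.
Reachable from e7d2: {2f98, 6fb3, abf4, e7d2}.
In cbc7's history but not e7d2's: {0f8f, 2e37, 570c, a75e, a984, cbc7, cfb0} — 7 commits.

7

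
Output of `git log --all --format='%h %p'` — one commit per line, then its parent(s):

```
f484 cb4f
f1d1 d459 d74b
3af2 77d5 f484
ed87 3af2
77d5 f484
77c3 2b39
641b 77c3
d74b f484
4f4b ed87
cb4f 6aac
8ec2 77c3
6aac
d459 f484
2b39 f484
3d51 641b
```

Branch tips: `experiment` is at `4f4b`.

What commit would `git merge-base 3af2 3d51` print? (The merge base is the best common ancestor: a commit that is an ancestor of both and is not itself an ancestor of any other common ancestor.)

Ancestors of 3af2: {3af2, 6aac, 77d5, cb4f, f484}.
Ancestors of 3d51: {2b39, 3d51, 641b, 6aac, 77c3, cb4f, f484}.
Common ancestors: {6aac, cb4f, f484}.
Among these, f484 is not an ancestor of any other common ancestor — it is the merge base.

f484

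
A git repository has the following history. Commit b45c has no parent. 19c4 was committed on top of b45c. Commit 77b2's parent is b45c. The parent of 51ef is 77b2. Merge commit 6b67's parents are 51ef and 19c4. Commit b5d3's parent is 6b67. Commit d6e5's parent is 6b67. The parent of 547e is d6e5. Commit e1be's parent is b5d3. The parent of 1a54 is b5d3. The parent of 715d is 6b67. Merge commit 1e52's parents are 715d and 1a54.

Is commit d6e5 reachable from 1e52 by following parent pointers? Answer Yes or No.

No

Ancestors of 1e52: {19c4, 1a54, 1e52, 51ef, 6b67, 715d, 77b2, b45c, b5d3}.
d6e5 is not in that set, so it is not an ancestor of 1e52.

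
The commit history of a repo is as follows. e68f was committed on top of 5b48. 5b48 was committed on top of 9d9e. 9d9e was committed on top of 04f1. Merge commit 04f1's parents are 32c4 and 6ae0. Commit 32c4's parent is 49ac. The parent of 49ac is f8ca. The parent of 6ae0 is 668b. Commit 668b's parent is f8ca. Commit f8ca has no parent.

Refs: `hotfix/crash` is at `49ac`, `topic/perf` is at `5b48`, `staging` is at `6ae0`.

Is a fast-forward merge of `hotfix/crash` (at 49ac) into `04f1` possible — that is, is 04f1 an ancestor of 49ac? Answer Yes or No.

No

A fast-forward from 04f1 to 49ac is possible iff 04f1 is an ancestor of 49ac.
Ancestors of 49ac: {49ac, f8ca}.
04f1 is not among them, so fast-forward is not possible.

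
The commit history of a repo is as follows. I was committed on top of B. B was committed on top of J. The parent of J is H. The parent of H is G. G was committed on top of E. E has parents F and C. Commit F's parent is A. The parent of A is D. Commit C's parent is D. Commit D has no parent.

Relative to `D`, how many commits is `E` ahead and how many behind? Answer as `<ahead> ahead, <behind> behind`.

Reachable from E: {A, C, D, E, F}.
Reachable from D: {D}.
Only in E's history (ahead): {A, C, E, F} — 4.
Only in D's history (behind): {} — 0.

4 ahead, 0 behind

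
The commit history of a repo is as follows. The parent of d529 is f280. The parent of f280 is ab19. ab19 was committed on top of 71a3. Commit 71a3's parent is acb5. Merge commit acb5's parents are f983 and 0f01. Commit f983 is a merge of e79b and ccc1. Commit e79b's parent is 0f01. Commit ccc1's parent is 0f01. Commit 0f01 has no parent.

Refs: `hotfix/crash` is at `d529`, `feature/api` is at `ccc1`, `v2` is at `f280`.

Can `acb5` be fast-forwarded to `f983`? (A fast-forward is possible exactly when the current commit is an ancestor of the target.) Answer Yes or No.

A fast-forward from acb5 to f983 is possible iff acb5 is an ancestor of f983.
Ancestors of f983: {0f01, ccc1, e79b, f983}.
acb5 is not among them, so fast-forward is not possible.

No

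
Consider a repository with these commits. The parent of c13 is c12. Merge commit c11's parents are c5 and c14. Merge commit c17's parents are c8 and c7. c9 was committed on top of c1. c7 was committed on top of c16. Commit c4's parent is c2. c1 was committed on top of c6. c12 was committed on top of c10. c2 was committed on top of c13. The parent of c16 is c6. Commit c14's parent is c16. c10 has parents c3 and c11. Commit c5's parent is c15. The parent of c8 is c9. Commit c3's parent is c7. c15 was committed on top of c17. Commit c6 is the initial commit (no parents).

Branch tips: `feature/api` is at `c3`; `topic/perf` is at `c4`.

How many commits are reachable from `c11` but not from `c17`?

Reachable from c11: {c1, c11, c14, c15, c16, c17, c5, c6, c7, c8, c9}.
Reachable from c17: {c1, c16, c17, c6, c7, c8, c9}.
In c11's history but not c17's: {c11, c14, c15, c5} — 4 commits.

4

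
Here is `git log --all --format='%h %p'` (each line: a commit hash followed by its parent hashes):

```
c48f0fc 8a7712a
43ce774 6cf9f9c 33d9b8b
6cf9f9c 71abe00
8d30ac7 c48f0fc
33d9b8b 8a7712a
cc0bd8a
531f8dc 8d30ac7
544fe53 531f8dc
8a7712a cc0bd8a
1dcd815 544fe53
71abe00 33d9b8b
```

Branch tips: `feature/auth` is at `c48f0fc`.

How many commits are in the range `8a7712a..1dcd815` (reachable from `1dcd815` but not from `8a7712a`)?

Reachable from 1dcd815: {1dcd815, 531f8dc, 544fe53, 8a7712a, 8d30ac7, c48f0fc, cc0bd8a}.
Reachable from 8a7712a: {8a7712a, cc0bd8a}.
In 1dcd815's history but not 8a7712a's: {1dcd815, 531f8dc, 544fe53, 8d30ac7, c48f0fc} — 5 commits.

5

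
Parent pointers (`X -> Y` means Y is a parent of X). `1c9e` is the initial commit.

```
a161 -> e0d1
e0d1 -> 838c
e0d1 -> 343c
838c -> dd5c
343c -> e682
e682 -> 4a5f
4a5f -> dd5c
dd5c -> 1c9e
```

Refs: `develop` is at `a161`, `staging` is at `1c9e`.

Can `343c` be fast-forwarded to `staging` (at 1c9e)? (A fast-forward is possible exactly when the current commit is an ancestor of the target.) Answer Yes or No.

A fast-forward from 343c to 1c9e is possible iff 343c is an ancestor of 1c9e.
Ancestors of 1c9e: {1c9e}.
343c is not among them, so fast-forward is not possible.

No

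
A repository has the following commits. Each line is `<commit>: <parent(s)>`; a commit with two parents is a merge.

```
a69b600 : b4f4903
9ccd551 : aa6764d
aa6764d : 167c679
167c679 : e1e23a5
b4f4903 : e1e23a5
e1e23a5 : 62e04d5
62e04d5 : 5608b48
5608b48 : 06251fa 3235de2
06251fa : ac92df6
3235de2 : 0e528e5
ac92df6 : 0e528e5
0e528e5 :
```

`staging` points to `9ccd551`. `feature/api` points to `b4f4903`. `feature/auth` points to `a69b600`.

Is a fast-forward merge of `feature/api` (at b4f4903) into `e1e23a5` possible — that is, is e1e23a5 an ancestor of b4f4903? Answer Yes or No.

Yes

A fast-forward from e1e23a5 to b4f4903 is possible iff e1e23a5 is an ancestor of b4f4903.
Ancestors of b4f4903: {06251fa, 0e528e5, 3235de2, 5608b48, 62e04d5, ac92df6, b4f4903, e1e23a5}.
e1e23a5 is among them, so fast-forward is possible.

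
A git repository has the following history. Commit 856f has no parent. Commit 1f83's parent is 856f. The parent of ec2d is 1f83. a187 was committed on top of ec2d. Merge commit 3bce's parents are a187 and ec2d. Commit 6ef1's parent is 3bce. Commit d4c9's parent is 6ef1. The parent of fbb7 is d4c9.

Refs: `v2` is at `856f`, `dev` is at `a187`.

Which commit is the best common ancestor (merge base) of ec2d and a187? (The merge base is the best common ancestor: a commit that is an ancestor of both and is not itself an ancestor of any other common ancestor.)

Ancestors of ec2d: {1f83, 856f, ec2d}.
Ancestors of a187: {1f83, 856f, a187, ec2d}.
Common ancestors: {1f83, 856f, ec2d}.
Among these, ec2d is not an ancestor of any other common ancestor — it is the merge base.

ec2d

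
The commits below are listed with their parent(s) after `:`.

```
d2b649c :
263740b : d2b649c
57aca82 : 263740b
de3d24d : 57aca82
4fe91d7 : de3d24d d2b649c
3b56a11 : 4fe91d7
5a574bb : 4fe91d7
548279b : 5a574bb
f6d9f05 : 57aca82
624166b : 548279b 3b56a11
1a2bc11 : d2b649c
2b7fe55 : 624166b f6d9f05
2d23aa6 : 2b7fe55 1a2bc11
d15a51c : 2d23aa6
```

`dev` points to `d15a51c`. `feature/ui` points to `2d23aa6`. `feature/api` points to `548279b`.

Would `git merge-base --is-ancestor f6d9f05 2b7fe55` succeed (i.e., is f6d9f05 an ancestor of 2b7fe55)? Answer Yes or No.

Ancestors of 2b7fe55 (commits reachable by following parents): {263740b, 2b7fe55, 3b56a11, 4fe91d7, 548279b, 57aca82, 5a574bb, 624166b, d2b649c, de3d24d, f6d9f05}.
f6d9f05 is in that set, so it is an ancestor of 2b7fe55.

Yes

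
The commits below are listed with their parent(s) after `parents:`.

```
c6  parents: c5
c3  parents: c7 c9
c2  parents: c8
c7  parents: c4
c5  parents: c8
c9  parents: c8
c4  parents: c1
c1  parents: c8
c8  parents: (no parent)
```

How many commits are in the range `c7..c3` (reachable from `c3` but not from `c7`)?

Reachable from c3: {c1, c3, c4, c7, c8, c9}.
Reachable from c7: {c1, c4, c7, c8}.
In c3's history but not c7's: {c3, c9} — 2 commits.

2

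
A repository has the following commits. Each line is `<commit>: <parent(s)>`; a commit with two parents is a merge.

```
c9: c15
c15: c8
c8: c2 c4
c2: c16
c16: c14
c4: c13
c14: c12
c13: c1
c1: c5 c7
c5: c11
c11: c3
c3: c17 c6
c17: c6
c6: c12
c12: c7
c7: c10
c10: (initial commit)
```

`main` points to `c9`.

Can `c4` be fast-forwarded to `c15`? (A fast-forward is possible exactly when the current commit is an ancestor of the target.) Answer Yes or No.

A fast-forward from c4 to c15 is possible iff c4 is an ancestor of c15.
Ancestors of c15: {c1, c10, c11, c12, c13, c14, c15, c16, c17, c2, c3, c4, c5, c6, c7, c8}.
c4 is among them, so fast-forward is possible.

Yes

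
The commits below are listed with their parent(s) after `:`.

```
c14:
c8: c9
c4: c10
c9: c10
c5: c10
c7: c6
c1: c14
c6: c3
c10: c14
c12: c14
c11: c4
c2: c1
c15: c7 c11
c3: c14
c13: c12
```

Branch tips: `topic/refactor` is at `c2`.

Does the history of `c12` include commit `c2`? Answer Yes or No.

No

Ancestors of c12: {c12, c14}.
c2 is not in that set, so it is not an ancestor of c12.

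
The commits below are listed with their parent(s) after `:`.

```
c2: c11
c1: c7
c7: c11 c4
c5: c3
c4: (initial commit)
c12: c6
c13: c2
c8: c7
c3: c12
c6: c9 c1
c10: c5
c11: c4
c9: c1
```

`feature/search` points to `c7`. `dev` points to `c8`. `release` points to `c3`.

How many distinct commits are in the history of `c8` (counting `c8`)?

Walking parent pointers from c8: reachable set = {c11, c4, c7, c8}.
That is 4 commits.

4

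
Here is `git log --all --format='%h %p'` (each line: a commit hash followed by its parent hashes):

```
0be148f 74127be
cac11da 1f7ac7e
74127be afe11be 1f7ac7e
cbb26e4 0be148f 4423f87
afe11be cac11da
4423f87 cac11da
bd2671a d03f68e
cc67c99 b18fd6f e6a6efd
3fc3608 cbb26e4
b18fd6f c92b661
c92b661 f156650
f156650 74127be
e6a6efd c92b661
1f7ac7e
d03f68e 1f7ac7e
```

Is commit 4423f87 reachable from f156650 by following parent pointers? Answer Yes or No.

Ancestors of f156650: {1f7ac7e, 74127be, afe11be, cac11da, f156650}.
4423f87 is not in that set, so it is not an ancestor of f156650.

No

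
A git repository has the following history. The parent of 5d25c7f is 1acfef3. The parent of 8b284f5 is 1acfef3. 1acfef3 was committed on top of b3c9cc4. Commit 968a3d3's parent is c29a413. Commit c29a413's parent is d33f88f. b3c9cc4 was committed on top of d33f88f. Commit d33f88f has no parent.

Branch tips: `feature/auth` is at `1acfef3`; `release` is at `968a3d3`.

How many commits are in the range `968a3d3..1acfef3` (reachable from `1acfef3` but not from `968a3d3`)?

Reachable from 1acfef3: {1acfef3, b3c9cc4, d33f88f}.
Reachable from 968a3d3: {968a3d3, c29a413, d33f88f}.
In 1acfef3's history but not 968a3d3's: {1acfef3, b3c9cc4} — 2 commits.

2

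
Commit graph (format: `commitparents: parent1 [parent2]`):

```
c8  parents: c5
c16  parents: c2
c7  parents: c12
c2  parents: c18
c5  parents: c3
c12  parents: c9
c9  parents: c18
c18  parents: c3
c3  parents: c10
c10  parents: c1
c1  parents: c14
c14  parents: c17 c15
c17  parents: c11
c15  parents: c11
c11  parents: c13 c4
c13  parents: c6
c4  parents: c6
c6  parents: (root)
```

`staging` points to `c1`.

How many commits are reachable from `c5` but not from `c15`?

Reachable from c5: {c1, c10, c11, c13, c14, c15, c17, c3, c4, c5, c6}.
Reachable from c15: {c11, c13, c15, c4, c6}.
In c5's history but not c15's: {c1, c10, c14, c17, c3, c5} — 6 commits.

6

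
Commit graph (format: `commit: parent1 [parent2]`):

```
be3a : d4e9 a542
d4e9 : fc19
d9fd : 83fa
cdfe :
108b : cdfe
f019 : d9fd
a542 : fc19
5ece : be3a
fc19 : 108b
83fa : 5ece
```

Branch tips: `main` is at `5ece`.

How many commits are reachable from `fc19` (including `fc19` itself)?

3

Walking parent pointers from fc19: reachable set = {108b, cdfe, fc19}.
That is 3 commits.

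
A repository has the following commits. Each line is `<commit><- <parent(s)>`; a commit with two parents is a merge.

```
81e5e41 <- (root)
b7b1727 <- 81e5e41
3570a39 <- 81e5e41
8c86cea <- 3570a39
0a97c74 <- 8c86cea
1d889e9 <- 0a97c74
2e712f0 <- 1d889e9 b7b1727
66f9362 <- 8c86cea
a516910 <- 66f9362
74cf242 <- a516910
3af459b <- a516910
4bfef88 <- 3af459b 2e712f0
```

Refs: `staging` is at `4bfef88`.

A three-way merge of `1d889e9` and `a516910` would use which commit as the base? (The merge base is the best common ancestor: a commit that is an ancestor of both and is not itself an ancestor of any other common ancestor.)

Ancestors of 1d889e9: {0a97c74, 1d889e9, 3570a39, 81e5e41, 8c86cea}.
Ancestors of a516910: {3570a39, 66f9362, 81e5e41, 8c86cea, a516910}.
Common ancestors: {3570a39, 81e5e41, 8c86cea}.
Among these, 8c86cea is not an ancestor of any other common ancestor — it is the merge base.

8c86cea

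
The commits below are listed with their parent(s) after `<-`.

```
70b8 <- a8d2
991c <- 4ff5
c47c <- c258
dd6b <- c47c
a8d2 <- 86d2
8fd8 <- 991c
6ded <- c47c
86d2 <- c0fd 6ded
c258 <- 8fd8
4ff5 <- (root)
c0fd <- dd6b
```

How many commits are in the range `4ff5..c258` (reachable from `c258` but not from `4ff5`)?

Reachable from c258: {4ff5, 8fd8, 991c, c258}.
Reachable from 4ff5: {4ff5}.
In c258's history but not 4ff5's: {8fd8, 991c, c258} — 3 commits.

3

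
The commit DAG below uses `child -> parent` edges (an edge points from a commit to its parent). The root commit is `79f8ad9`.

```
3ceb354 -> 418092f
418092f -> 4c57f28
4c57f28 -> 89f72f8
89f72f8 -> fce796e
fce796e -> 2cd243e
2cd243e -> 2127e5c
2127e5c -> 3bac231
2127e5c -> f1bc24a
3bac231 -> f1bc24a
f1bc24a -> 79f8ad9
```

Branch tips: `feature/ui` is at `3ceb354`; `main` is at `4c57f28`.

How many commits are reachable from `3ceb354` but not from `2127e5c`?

Reachable from 3ceb354: {2127e5c, 2cd243e, 3bac231, 3ceb354, 418092f, 4c57f28, 79f8ad9, 89f72f8, f1bc24a, fce796e}.
Reachable from 2127e5c: {2127e5c, 3bac231, 79f8ad9, f1bc24a}.
In 3ceb354's history but not 2127e5c's: {2cd243e, 3ceb354, 418092f, 4c57f28, 89f72f8, fce796e} — 6 commits.

6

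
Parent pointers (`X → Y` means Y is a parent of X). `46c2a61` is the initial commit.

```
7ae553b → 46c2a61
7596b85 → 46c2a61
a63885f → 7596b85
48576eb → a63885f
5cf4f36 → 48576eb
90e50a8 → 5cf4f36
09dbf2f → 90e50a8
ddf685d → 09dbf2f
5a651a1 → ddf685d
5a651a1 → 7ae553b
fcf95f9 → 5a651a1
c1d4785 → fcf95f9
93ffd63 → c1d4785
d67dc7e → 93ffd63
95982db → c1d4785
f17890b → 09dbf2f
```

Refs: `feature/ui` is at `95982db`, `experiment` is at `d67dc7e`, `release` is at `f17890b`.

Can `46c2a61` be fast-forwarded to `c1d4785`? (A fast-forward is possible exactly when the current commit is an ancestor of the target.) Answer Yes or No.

Yes

A fast-forward from 46c2a61 to c1d4785 is possible iff 46c2a61 is an ancestor of c1d4785.
Ancestors of c1d4785: {09dbf2f, 46c2a61, 48576eb, 5a651a1, 5cf4f36, 7596b85, 7ae553b, 90e50a8, a63885f, c1d4785, ddf685d, fcf95f9}.
46c2a61 is among them, so fast-forward is possible.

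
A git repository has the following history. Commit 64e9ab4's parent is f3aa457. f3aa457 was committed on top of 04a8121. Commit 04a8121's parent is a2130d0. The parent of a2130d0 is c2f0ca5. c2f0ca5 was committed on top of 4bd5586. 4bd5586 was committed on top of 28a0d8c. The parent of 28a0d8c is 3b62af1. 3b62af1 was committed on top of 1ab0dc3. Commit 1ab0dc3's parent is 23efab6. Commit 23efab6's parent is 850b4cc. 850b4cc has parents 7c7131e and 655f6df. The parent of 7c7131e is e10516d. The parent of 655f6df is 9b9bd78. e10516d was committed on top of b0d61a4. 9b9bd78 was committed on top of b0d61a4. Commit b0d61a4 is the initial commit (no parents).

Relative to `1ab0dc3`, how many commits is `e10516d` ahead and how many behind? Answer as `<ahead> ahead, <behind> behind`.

Reachable from e10516d: {b0d61a4, e10516d}.
Reachable from 1ab0dc3: {1ab0dc3, 23efab6, 655f6df, 7c7131e, 850b4cc, 9b9bd78, b0d61a4, e10516d}.
Only in e10516d's history (ahead): {} — 0.
Only in 1ab0dc3's history (behind): {1ab0dc3, 23efab6, 655f6df, 7c7131e, 850b4cc, 9b9bd78} — 6.

0 ahead, 6 behind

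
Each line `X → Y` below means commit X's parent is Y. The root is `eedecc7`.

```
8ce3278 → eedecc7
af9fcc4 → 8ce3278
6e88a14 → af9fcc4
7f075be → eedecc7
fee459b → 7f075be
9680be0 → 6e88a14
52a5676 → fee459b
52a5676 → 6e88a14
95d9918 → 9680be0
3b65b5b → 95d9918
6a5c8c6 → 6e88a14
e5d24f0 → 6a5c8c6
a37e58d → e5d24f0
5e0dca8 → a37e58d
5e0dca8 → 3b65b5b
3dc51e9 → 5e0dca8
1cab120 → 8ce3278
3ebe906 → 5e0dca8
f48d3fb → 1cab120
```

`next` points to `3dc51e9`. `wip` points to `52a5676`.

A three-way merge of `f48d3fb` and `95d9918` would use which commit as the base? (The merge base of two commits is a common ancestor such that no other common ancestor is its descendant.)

8ce3278

Ancestors of f48d3fb: {1cab120, 8ce3278, eedecc7, f48d3fb}.
Ancestors of 95d9918: {6e88a14, 8ce3278, 95d9918, 9680be0, af9fcc4, eedecc7}.
Common ancestors: {8ce3278, eedecc7}.
Among these, 8ce3278 is not an ancestor of any other common ancestor — it is the merge base.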